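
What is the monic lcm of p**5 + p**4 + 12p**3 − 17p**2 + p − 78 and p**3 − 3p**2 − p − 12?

Euclidean algorithm in ℚ[p]:
  p**5 + p**4 + 12p**3 − 17p**2 + p − 78 = (p**2 + 4p + 25)(p**3 − 3p**2 − p − 12) + (74p**2 + 74p + 222)
  p**3 − 3p**2 − p − 12 = ((1/74)p − 2/37)(74p**2 + 74p + 222) + (0)
Last nonzero remainder: 74p**2 + 74p + 222. Dividing through by 74 gives the monic gcd p**2 + p + 3.
Then lcm(f, g) = f·g / gcd(f, g); expanding and making the result monic gives the answer.

p**6 − 3p**5 + 8p**4 − 65p**3 + 69p**2 − 82p + 312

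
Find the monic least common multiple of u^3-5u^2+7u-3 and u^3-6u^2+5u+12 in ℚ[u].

u^5-8u^4+18u^3-4u^2-19u+12

Euclidean algorithm in ℚ[u]:
  u^3-5u^2+7u-3 = (u^3-6u^2+5u+12) + (u^2+2u-15)
  u^3-6u^2+5u+12 = (u-8)(u^2+2u-15) + (36u-108)
  u^2+2u-15 = ((1/36)u+5/36)(36u-108) + (0)
Last nonzero remainder: 36u-108. Dividing through by 36 gives the monic gcd u-3.
Then lcm(f, g) = f·g / gcd(f, g); expanding and making the result monic gives the answer.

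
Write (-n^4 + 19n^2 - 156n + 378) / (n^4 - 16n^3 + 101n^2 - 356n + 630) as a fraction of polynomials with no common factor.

(-n^2 - 4n + 21)/(n^2 - 12n + 35)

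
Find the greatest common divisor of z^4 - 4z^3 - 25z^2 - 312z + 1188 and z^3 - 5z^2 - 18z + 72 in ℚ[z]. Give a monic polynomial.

z - 3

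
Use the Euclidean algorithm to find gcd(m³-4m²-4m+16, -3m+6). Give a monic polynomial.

m-2

Apply the Euclidean algorithm:
  m³-4m²-4m+16 = (-(1/3)m²+(2/3)m+8/3)(-3m+6) + (0)
Last nonzero remainder: -3m+6. Dividing through by -3 gives the monic gcd m-2.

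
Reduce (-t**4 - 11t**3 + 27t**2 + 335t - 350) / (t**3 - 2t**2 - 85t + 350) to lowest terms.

(-t**2 - 6t + 7)/(t - 7)

Euclidean algorithm in ℚ[t]:
  -t**4 - 11t**3 + 27t**2 + 335t - 350 = (-t - 13)(t**3 - 2t**2 - 85t + 350) + (-84t**2 - 420t + 4200)
  t**3 - 2t**2 - 85t + 350 = (-(1/84)t + 1/12)(-84t**2 - 420t + 4200) + (0)
Last nonzero remainder: -84t**2 - 420t + 4200. Dividing through by -84 gives the monic gcd t**2 + 5t - 50.
Cancel t**2 + 5t - 50 from numerator and denominator to get the reduced form.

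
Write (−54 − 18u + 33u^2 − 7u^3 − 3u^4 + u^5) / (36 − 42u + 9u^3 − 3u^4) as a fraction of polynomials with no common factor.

(9 + 9u − u^2 − u^3)/(−6 + 3u + 3u^2)

Repeated division with remainder:
  u^5 − 3u^4 − 7u^3 + 33u^2 − 18u − 54 = (−(1/3)u)(−3u^4 + 9u^3 − 42u + 36) + (−7u^3 + 19u^2 − 6u − 54)
  −3u^4 + 9u^3 − 42u + 36 = ((3/7)u − 6/49)(−7u^3 + 19u^2 − 6u − 54) + ((240/49)u^2 − (960/49)u + 1440/49)
  −7u^3 + 19u^2 − 6u − 54 = (−(343/240)u − 147/80)((240/49)u^2 − (960/49)u + 1440/49) + (0)
Last nonzero remainder: (240/49)u^2 − (960/49)u + 1440/49. Dividing through by 240/49 gives the monic gcd u^2 − 4u + 6.
Cancel u^2 − 4u + 6 from numerator and denominator to get the reduced form.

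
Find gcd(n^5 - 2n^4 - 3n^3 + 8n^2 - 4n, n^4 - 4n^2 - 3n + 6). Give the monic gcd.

Euclidean algorithm in ℚ[n]:
  n^5 - 2n^4 - 3n^3 + 8n^2 - 4n = (n - 2)(n^4 - 4n^2 - 3n + 6) + (n^3 + 3n^2 - 16n + 12)
  n^4 - 4n^2 - 3n + 6 = (n - 3)(n^3 + 3n^2 - 16n + 12) + (21n^2 - 63n + 42)
  n^3 + 3n^2 - 16n + 12 = ((1/21)n + 2/7)(21n^2 - 63n + 42) + (0)
Last nonzero remainder: 21n^2 - 63n + 42. Dividing through by 21 gives the monic gcd n^2 - 3n + 2.

n^2 - 3n + 2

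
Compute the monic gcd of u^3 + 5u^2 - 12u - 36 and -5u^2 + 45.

Repeated division with remainder:
  u^3 + 5u^2 - 12u - 36 = (-(1/5)u - 1)(-5u^2 + 45) + (-3u + 9)
  -5u^2 + 45 = ((5/3)u + 5)(-3u + 9) + (0)
Last nonzero remainder: -3u + 9. Dividing through by -3 gives the monic gcd u - 3.

u - 3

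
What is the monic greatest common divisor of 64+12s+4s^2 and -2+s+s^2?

Repeated division with remainder:
  4s^2+12s+64 = (4)(s^2+s-2) + (8s+72)
  s^2+s-2 = ((1/8)s-1)(8s+72) + (70)
  8s+72 = ((4/35)s+36/35)(70) + (0)
The last nonzero remainder is the constant 70, so the polynomials are coprime and gcd = 1.

1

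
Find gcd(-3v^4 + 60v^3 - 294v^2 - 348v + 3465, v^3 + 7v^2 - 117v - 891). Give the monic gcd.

v - 11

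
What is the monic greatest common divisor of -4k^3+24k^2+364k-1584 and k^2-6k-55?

k-11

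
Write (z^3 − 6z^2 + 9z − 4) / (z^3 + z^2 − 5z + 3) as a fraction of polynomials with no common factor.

By polynomial division,
  z^3 − 6z^2 + 9z − 4 = (z^3 + z^2 − 5z + 3) + (−7z^2 + 14z − 7)
  z^3 + z^2 − 5z + 3 = (−(1/7)z − 3/7)(−7z^2 + 14z − 7) + (0)
Last nonzero remainder: −7z^2 + 14z − 7. Dividing through by −7 gives the monic gcd z^2 − 2z + 1.
Cancel z^2 − 2z + 1 from numerator and denominator to get the reduced form.

(z − 4)/(z + 3)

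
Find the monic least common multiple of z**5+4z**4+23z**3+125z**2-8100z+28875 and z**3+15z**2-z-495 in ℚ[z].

z**6+13z**5+59z**4+332z**3-6975z**2-44025z+259875

Repeated division with remainder:
  z**5+4z**4+23z**3+125z**2-8100z+28875 = (z**2-11z+189)(z**3+15z**2-z-495) + (-2226z**2-13356z+122430)
  z**3+15z**2-z-495 = (-(1/2226)z-3/742)(-2226z**2-13356z+122430) + (0)
Last nonzero remainder: -2226z**2-13356z+122430. Dividing through by -2226 gives the monic gcd z**2+6z-55.
Then lcm(f, g) = f·g / gcd(f, g); expanding and making the result monic gives the answer.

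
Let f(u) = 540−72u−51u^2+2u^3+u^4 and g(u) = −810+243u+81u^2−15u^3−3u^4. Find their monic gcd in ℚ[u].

By polynomial division,
  u^4+2u^3−51u^2−72u+540 = (−1/3)(−3u^4−15u^3+81u^2+243u−810) + (−3u^3−24u^2+9u+270)
  −3u^4−15u^3+81u^2+243u−810 = (u−3)(−3u^3−24u^2+9u+270) + (0)
Last nonzero remainder: −3u^3−24u^2+9u+270. Dividing through by −3 gives the monic gcd u^3+8u^2−3u−90.

−90−3u+8u^2+u^3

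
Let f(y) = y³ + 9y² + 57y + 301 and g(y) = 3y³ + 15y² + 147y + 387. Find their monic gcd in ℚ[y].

y² + 2y + 43

By polynomial division,
  y³ + 9y² + 57y + 301 = (1/3)(3y³ + 15y² + 147y + 387) + (4y² + 8y + 172)
  3y³ + 15y² + 147y + 387 = ((3/4)y + 9/4)(4y² + 8y + 172) + (0)
Last nonzero remainder: 4y² + 8y + 172. Dividing through by 4 gives the monic gcd y² + 2y + 43.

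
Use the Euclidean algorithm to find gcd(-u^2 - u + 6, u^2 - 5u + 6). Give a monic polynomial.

Apply the Euclidean algorithm:
  -u^2 - u + 6 = (-1)(u^2 - 5u + 6) + (-6u + 12)
  u^2 - 5u + 6 = (-(1/6)u + 1/2)(-6u + 12) + (0)
Last nonzero remainder: -6u + 12. Dividing through by -6 gives the monic gcd u - 2.

u - 2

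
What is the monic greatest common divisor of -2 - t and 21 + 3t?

Apply the Euclidean algorithm:
  -t - 2 = (-1/3)(3t + 21) + (5)
  3t + 21 = ((3/5)t + 21/5)(5) + (0)
The last nonzero remainder is the constant 5, so the polynomials are coprime and gcd = 1.

1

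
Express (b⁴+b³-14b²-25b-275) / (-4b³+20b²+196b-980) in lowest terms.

Apply the Euclidean algorithm:
  b⁴+b³-14b²-25b-275 = (-(1/4)b-3/2)(-4b³+20b²+196b-980) + (65b²+24b-1745)
  -4b³+20b²+196b-980 = (-(4/65)b+1396/4225)(65b²+24b-1745) + ((340896/4225)b-340896/845)
  65b²+24b-1745 = ((274625/340896)b+1474525/340896)((340896/4225)b-340896/845) + (0)
Last nonzero remainder: (340896/4225)b-340896/845. Dividing through by 340896/4225 gives the monic gcd b-5.
Cancel b-5 from numerator and denominator to get the reduced form.

(-b³-6b²-16b-55)/(4b²-196)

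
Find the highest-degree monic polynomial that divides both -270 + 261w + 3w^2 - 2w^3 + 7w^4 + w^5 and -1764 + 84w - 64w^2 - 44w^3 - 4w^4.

Apply the Euclidean algorithm:
  w^5 + 7w^4 - 2w^3 + 3w^2 + 261w - 270 = (-(1/4)w + 1)(-4w^4 - 44w^3 - 64w^2 + 84w - 1764) + (26w^3 + 88w^2 - 264w + 1494)
  -4w^4 - 44w^3 - 64w^2 + 84w - 1764 = (-(2/13)w - 198/169)(26w^3 + 88w^2 - 264w + 1494) + (-(256/169)w^2 + (768/169)w - 2304/169)
  26w^3 + 88w^2 - 264w + 1494 = (-(2197/128)w - 14027/128)(-(256/169)w^2 + (768/169)w - 2304/169) + (0)
Last nonzero remainder: -(256/169)w^2 + (768/169)w - 2304/169. Dividing through by -256/169 gives the monic gcd w^2 - 3w + 9.

9 - 3w + w^2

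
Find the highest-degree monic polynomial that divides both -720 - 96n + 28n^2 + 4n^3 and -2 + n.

Repeated division with remainder:
  4n^3 + 28n^2 - 96n - 720 = (4n^2 + 36n - 24)(n - 2) + (-768)
  n - 2 = (-(1/768)n + 1/384)(-768) + (0)
The last nonzero remainder is the constant -768, so the polynomials are coprime and gcd = 1.

1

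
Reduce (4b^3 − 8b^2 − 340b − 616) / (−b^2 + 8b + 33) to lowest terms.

(−4b^2 − 36b − 56)/(b + 3)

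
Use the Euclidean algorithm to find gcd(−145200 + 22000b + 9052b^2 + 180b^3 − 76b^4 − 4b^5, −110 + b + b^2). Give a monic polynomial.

Euclidean algorithm in ℚ[b]:
  −4b^5 − 76b^4 + 180b^3 + 9052b^2 + 22000b − 145200 = (−4b^3 − 72b^2 − 188b + 1320)(b^2 + b − 110) + (0)
The last nonzero remainder b^2 + b − 110 is already monic.

−110 + b + b^2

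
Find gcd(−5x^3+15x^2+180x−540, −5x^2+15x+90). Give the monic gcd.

x−6

Apply the Euclidean algorithm:
  −5x^3+15x^2+180x−540 = (x)(−5x^2+15x+90) + (90x−540)
  −5x^2+15x+90 = (−(1/18)x−1/6)(90x−540) + (0)
Last nonzero remainder: 90x−540. Dividing through by 90 gives the monic gcd x−6.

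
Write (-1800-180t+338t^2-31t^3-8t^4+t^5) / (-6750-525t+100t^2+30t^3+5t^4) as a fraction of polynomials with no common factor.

Repeated division with remainder:
  t^5-8t^4-31t^3+338t^2-180t-1800 = ((1/5)t-14/5)(5t^4+30t^3+100t^2-525t-6750) + (33t^3+723t^2-300t-20700)
  5t^4+30t^3+100t^2-525t-6750 = ((5/33)t-875/363)(33t^3+723t^2-300t-20700) + ((228475/121)t^2+(228475/121)t-6854250/121)
  33t^3+723t^2-300t-20700 = ((3993/228475)t+16698/45695)((228475/121)t^2+(228475/121)t-6854250/121) + (0)
Last nonzero remainder: (228475/121)t^2+(228475/121)t-6854250/121. Dividing through by 228475/121 gives the monic gcd t^2+t-30.
Cancel t^2+t-30 from numerator and denominator to get the reduced form.

(60+8t-9t^2+t^3)/(225+25t+5t^2)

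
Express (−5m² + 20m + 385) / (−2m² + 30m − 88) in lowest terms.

(5m + 35)/(2m − 8)

Repeated division with remainder:
  −5m² + 20m + 385 = (5/2)(−2m² + 30m − 88) + (−55m + 605)
  −2m² + 30m − 88 = ((2/55)m − 8/55)(−55m + 605) + (0)
Last nonzero remainder: −55m + 605. Dividing through by −55 gives the monic gcd m − 11.
Cancel m − 11 from numerator and denominator to get the reduced form.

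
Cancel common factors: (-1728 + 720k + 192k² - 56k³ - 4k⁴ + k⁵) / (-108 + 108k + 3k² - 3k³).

(-48 + 20k + 4k² - k³)/(-3 + 3k)

Apply the Euclidean algorithm:
  k⁵ - 4k⁴ - 56k³ + 192k² + 720k - 1728 = (-(1/3)k² + k + 23/3)(-3k³ + 3k² + 108k - 108) + (25k² - 900)
  -3k³ + 3k² + 108k - 108 = (-(3/25)k + 3/25)(25k² - 900) + (0)
Last nonzero remainder: 25k² - 900. Dividing through by 25 gives the monic gcd k² - 36.
Cancel k² - 36 from numerator and denominator to get the reduced form.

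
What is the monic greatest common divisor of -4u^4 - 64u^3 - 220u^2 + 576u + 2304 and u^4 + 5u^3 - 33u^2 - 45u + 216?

Apply the Euclidean algorithm:
  -4u^4 - 64u^3 - 220u^2 + 576u + 2304 = (-4)(u^4 + 5u^3 - 33u^2 - 45u + 216) + (-44u^3 - 352u^2 + 396u + 3168)
  u^4 + 5u^3 - 33u^2 - 45u + 216 = (-(1/44)u + 3/44)(-44u^3 - 352u^2 + 396u + 3168) + (0)
Last nonzero remainder: -44u^3 - 352u^2 + 396u + 3168. Dividing through by -44 gives the monic gcd u^3 + 8u^2 - 9u - 72.

u^3 + 8u^2 - 9u - 72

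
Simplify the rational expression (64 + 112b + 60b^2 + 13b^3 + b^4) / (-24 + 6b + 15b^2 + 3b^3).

(16 + 24b + 9b^2 + b^3)/(-6 + 3b + 3b^2)

Euclidean algorithm in ℚ[b]:
  b^4 + 13b^3 + 60b^2 + 112b + 64 = ((1/3)b + 8/3)(3b^3 + 15b^2 + 6b - 24) + (18b^2 + 104b + 128)
  3b^3 + 15b^2 + 6b - 24 = ((1/6)b - 7/54)(18b^2 + 104b + 128) + (-(50/27)b - 200/27)
  18b^2 + 104b + 128 = (-(243/25)b - 432/25)(-(50/27)b - 200/27) + (0)
Last nonzero remainder: -(50/27)b - 200/27. Dividing through by -50/27 gives the monic gcd b + 4.
Cancel b + 4 from numerator and denominator to get the reduced form.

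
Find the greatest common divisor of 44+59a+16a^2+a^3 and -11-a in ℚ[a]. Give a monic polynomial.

11+a

By polynomial division,
  a^3+16a^2+59a+44 = (-a^2-5a-4)(-a-11) + (0)
Last nonzero remainder: -a-11. Dividing through by -1 gives the monic gcd a+11.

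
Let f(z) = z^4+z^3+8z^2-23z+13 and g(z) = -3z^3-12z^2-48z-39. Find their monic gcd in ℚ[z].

Euclidean algorithm in ℚ[z]:
  z^4+z^3+8z^2-23z+13 = (-(1/3)z+1)(-3z^3-12z^2-48z-39) + (4z^2+12z+52)
  -3z^3-12z^2-48z-39 = (-(3/4)z-3/4)(4z^2+12z+52) + (0)
Last nonzero remainder: 4z^2+12z+52. Dividing through by 4 gives the monic gcd z^2+3z+13.

z^2+3z+13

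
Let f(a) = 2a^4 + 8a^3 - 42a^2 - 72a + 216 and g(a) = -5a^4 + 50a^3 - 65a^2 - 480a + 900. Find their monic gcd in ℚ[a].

a^2 + a - 6

Euclidean algorithm in ℚ[a]:
  2a^4 + 8a^3 - 42a^2 - 72a + 216 = (-2/5)(-5a^4 + 50a^3 - 65a^2 - 480a + 900) + (28a^3 - 68a^2 - 264a + 576)
  -5a^4 + 50a^3 - 65a^2 - 480a + 900 = (-(5/28)a + 265/196)(28a^3 - 68a^2 - 264a + 576) + (-(990/49)a^2 - (990/49)a + 5940/49)
  28a^3 - 68a^2 - 264a + 576 = (-(686/495)a + 784/165)(-(990/49)a^2 - (990/49)a + 5940/49) + (0)
Last nonzero remainder: -(990/49)a^2 - (990/49)a + 5940/49. Dividing through by -990/49 gives the monic gcd a^2 + a - 6.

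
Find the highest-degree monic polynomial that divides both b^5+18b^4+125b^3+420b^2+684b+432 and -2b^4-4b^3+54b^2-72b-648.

By polynomial division,
  b^5+18b^4+125b^3+420b^2+684b+432 = (-(1/2)b-8)(-2b^4-4b^3+54b^2-72b-648) + (120b^3+816b^2-216b-4752)
  -2b^4-4b^3+54b^2-72b-648 = (-(1/60)b+2/25)(120b^3+816b^2-216b-4752) + (-(372/25)b^2-(3348/25)b-6696/25)
  120b^3+816b^2-216b-4752 = (-(250/31)b+550/31)(-(372/25)b^2-(3348/25)b-6696/25) + (0)
Last nonzero remainder: -(372/25)b^2-(3348/25)b-6696/25. Dividing through by -372/25 gives the monic gcd b^2+9b+18.

b^2+9b+18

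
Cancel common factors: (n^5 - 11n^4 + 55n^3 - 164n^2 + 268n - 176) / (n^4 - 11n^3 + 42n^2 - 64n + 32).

(n^3 - 5n^2 + 17n - 22)/(n^2 - 5n + 4)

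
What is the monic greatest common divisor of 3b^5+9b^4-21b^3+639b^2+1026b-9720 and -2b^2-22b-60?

b^2+11b+30

By polynomial division,
  3b^5+9b^4-21b^3+639b^2+1026b-9720 = (-(3/2)b^3+12b^2-(153/2)b+162)(-2b^2-22b-60) + (0)
Last nonzero remainder: -2b^2-22b-60. Dividing through by -2 gives the monic gcd b^2+11b+30.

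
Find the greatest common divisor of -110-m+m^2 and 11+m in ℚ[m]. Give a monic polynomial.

1

Apply the Euclidean algorithm:
  m^2-m-110 = (m-12)(m+11) + (22)
  m+11 = ((1/22)m+1/2)(22) + (0)
The last nonzero remainder is the constant 22, so the polynomials are coprime and gcd = 1.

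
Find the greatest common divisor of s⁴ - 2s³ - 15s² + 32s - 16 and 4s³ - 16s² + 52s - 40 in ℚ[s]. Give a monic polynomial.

s - 1

Apply the Euclidean algorithm:
  s⁴ - 2s³ - 15s² + 32s - 16 = ((1/4)s + 1/2)(4s³ - 16s² + 52s - 40) + (-20s² + 16s + 4)
  4s³ - 16s² + 52s - 40 = (-(1/5)s + 16/25)(-20s² + 16s + 4) + ((1064/25)s - 1064/25)
  -20s² + 16s + 4 = (-(125/266)s - 25/266)((1064/25)s - 1064/25) + (0)
Last nonzero remainder: (1064/25)s - 1064/25. Dividing through by 1064/25 gives the monic gcd s - 1.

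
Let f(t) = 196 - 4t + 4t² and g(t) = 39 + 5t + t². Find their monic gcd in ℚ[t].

1

By polynomial division,
  4t² - 4t + 196 = (4)(t² + 5t + 39) + (-24t + 40)
  t² + 5t + 39 = (-(1/24)t - 5/18)(-24t + 40) + (451/9)
  -24t + 40 = (-(216/451)t + 360/451)(451/9) + (0)
The last nonzero remainder is the constant 451/9, so the polynomials are coprime and gcd = 1.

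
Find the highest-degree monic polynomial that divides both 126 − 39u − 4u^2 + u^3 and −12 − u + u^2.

Repeated division with remainder:
  u^3 − 4u^2 − 39u + 126 = (u − 3)(u^2 − u − 12) + (−30u + 90)
  u^2 − u − 12 = (−(1/30)u − 1/15)(−30u + 90) + (−6)
  −30u + 90 = (5u − 15)(−6) + (0)
The last nonzero remainder is the constant −6, so the polynomials are coprime and gcd = 1.

1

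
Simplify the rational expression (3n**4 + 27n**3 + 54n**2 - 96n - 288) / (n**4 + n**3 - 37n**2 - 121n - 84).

(3n**2 + 6n - 24)/(n**2 - 6n - 7)

Repeated division with remainder:
  3n**4 + 27n**3 + 54n**2 - 96n - 288 = (3)(n**4 + n**3 - 37n**2 - 121n - 84) + (24n**3 + 165n**2 + 267n - 36)
  n**4 + n**3 - 37n**2 - 121n - 84 = ((1/24)n - 47/192)(24n**3 + 165n**2 + 267n - 36) + (-(495/64)n**2 - (3465/64)n - 1485/16)
  24n**3 + 165n**2 + 267n - 36 = (-(512/165)n + 64/165)(-(495/64)n**2 - (3465/64)n - 1485/16) + (0)
Last nonzero remainder: -(495/64)n**2 - (3465/64)n - 1485/16. Dividing through by -495/64 gives the monic gcd n**2 + 7n + 12.
Cancel n**2 + 7n + 12 from numerator and denominator to get the reduced form.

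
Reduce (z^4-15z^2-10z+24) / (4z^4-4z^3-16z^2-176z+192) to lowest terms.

(z^2+5z+6)/(4z^2+16z+48)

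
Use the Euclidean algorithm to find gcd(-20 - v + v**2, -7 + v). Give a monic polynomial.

By polynomial division,
  v**2 - v - 20 = (v + 6)(v - 7) + (22)
  v - 7 = ((1/22)v - 7/22)(22) + (0)
The last nonzero remainder is the constant 22, so the polynomials are coprime and gcd = 1.

1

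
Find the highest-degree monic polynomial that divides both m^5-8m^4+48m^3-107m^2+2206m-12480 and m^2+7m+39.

By polynomial division,
  m^5-8m^4+48m^3-107m^2+2206m-12480 = (m^3-15m^2+114m-320)(m^2+7m+39) + (0)
The last nonzero remainder m^2+7m+39 is already monic.

m^2+7m+39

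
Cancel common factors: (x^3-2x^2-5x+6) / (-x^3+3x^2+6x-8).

(-x+3)/(x-4)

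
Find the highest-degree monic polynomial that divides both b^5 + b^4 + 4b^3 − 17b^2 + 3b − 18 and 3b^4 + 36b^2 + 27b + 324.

By polynomial division,
  b^5 + b^4 + 4b^3 − 17b^2 + 3b − 18 = ((1/3)b + 1/3)(3b^4 + 36b^2 + 27b + 324) + (−8b^3 − 38b^2 − 114b − 126)
  3b^4 + 36b^2 + 27b + 324 = (−(3/8)b + 57/32)(−8b^3 − 38b^2 − 114b − 126) + ((975/16)b^2 + (2925/16)b + 8775/16)
  −8b^3 − 38b^2 − 114b − 126 = (−(128/975)b − 224/975)((975/16)b^2 + (2925/16)b + 8775/16) + (0)
Last nonzero remainder: (975/16)b^2 + (2925/16)b + 8775/16. Dividing through by 975/16 gives the monic gcd b^2 + 3b + 9.

b^2 + 3b + 9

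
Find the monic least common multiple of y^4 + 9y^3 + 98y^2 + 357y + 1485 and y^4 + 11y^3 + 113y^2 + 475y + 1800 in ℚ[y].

y^6 + 16y^5 + 201y^4 + 1403y^3 + 7904y^2 + 24675y + 59400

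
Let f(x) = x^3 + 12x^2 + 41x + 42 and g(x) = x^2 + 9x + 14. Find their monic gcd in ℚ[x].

x^2 + 9x + 14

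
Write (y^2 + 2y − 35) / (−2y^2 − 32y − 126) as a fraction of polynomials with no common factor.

(−y + 5)/(2y + 18)

Apply the Euclidean algorithm:
  y^2 + 2y − 35 = (−1/2)(−2y^2 − 32y − 126) + (−14y − 98)
  −2y^2 − 32y − 126 = ((1/7)y + 9/7)(−14y − 98) + (0)
Last nonzero remainder: −14y − 98. Dividing through by −14 gives the monic gcd y + 7.
Cancel y + 7 from numerator and denominator to get the reduced form.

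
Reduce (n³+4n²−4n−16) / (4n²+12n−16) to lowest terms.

(n²−4)/(4n−4)

By polynomial division,
  n³+4n²−4n−16 = ((1/4)n+1/4)(4n²+12n−16) + (−3n−12)
  4n²+12n−16 = (−(4/3)n+4/3)(−3n−12) + (0)
Last nonzero remainder: −3n−12. Dividing through by −3 gives the monic gcd n+4.
Cancel n+4 from numerator and denominator to get the reduced form.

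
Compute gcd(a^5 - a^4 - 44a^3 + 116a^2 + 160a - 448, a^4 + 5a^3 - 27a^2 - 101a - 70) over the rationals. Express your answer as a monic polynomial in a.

a^2 + 9a + 14

Repeated division with remainder:
  a^5 - a^4 - 44a^3 + 116a^2 + 160a - 448 = (a - 6)(a^4 + 5a^3 - 27a^2 - 101a - 70) + (13a^3 + 55a^2 - 376a - 868)
  a^4 + 5a^3 - 27a^2 - 101a - 70 = ((1/13)a + 10/169)(13a^3 + 55a^2 - 376a - 868) + (-(225/169)a^2 - (2025/169)a - 3150/169)
  13a^3 + 55a^2 - 376a - 868 = (-(2197/225)a + 10478/225)(-(225/169)a^2 - (2025/169)a - 3150/169) + (0)
Last nonzero remainder: -(225/169)a^2 - (2025/169)a - 3150/169. Dividing through by -225/169 gives the monic gcd a^2 + 9a + 14.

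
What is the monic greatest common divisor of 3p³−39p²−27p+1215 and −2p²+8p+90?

Repeated division with remainder:
  3p³−39p²−27p+1215 = (−(3/2)p+27/2)(−2p²+8p+90) + (0)
Last nonzero remainder: −2p²+8p+90. Dividing through by −2 gives the monic gcd p²−4p−45.

p²−4p−45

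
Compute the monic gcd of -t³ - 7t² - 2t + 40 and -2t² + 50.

t + 5

Repeated division with remainder:
  -t³ - 7t² - 2t + 40 = ((1/2)t + 7/2)(-2t² + 50) + (-27t - 135)
  -2t² + 50 = ((2/27)t - 10/27)(-27t - 135) + (0)
Last nonzero remainder: -27t - 135. Dividing through by -27 gives the monic gcd t + 5.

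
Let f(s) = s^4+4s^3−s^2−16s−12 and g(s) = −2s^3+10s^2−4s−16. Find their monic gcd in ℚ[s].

s^2−s−2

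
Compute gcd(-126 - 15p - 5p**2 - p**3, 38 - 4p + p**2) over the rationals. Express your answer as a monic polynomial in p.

1

Apply the Euclidean algorithm:
  -p**3 - 5p**2 - 15p - 126 = (-p - 9)(p**2 - 4p + 38) + (-13p + 216)
  p**2 - 4p + 38 = (-(1/13)p - 164/169)(-13p + 216) + (41846/169)
  -13p + 216 = (-(2197/41846)p + 18252/20923)(41846/169) + (0)
The last nonzero remainder is the constant 41846/169, so the polynomials are coprime and gcd = 1.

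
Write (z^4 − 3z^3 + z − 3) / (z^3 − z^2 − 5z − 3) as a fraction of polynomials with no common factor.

Apply the Euclidean algorithm:
  z^4 − 3z^3 + z − 3 = (z − 2)(z^3 − z^2 − 5z − 3) + (3z^2 − 6z − 9)
  z^3 − z^2 − 5z − 3 = ((1/3)z + 1/3)(3z^2 − 6z − 9) + (0)
Last nonzero remainder: 3z^2 − 6z − 9. Dividing through by 3 gives the monic gcd z^2 − 2z − 3.
Cancel z^2 − 2z − 3 from numerator and denominator to get the reduced form.

(z^2 − z + 1)/(z + 1)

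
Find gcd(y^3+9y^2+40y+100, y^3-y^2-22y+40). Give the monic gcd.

y+5

Repeated division with remainder:
  y^3+9y^2+40y+100 = (y^3-y^2-22y+40) + (10y^2+62y+60)
  y^3-y^2-22y+40 = ((1/10)y-18/25)(10y^2+62y+60) + ((416/25)y+416/5)
  10y^2+62y+60 = ((125/208)y+75/104)((416/25)y+416/5) + (0)
Last nonzero remainder: (416/25)y+416/5. Dividing through by 416/25 gives the monic gcd y+5.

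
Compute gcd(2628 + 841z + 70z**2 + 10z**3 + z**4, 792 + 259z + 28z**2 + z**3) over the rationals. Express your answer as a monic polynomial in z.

By polynomial division,
  z**4 + 10z**3 + 70z**2 + 841z + 2628 = (z − 18)(z**3 + 28z**2 + 259z + 792) + (315z**2 + 4711z + 16884)
  z**3 + 28z**2 + 259z + 792 = ((1/315)z + 587/14175)(315z**2 + 4711z + 16884) + ((20884/2025)z + 20884/225)
  315z**2 + 4711z + 16884 = ((637875/20884)z + 949725/5221)((20884/2025)z + 20884/225) + (0)
Last nonzero remainder: (20884/2025)z + 20884/225. Dividing through by 20884/2025 gives the monic gcd z + 9.

9 + z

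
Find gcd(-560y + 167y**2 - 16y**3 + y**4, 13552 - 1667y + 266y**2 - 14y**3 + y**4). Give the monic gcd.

By polynomial division,
  y**4 - 16y**3 + 167y**2 - 560y = (y**4 - 14y**3 + 266y**2 - 1667y + 13552) + (-2y**3 - 99y**2 + 1107y - 13552)
  y**4 - 14y**3 + 266y**2 - 1667y + 13552 = (-(1/2)y + 127/4)(-2y**3 - 99y**2 + 1107y - 13552) + ((15851/4)y**2 - (174361/4)y + 443828)
  -2y**3 - 99y**2 + 1107y - 13552 = (-(8/15851)y - 4/131)((15851/4)y**2 - (174361/4)y + 443828) + (0)
Last nonzero remainder: (15851/4)y**2 - (174361/4)y + 443828. Dividing through by 15851/4 gives the monic gcd y**2 - 11y + 112.

112 - 11y + y**2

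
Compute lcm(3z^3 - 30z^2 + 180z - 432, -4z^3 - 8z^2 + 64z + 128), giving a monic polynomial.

Euclidean algorithm in ℚ[z]:
  3z^3 - 30z^2 + 180z - 432 = (-3/4)(-4z^3 - 8z^2 + 64z + 128) + (-36z^2 + 228z - 336)
  -4z^3 - 8z^2 + 64z + 128 = ((1/9)z + 25/27)(-36z^2 + 228z - 336) + (-(988/9)z + 3952/9)
  -36z^2 + 228z - 336 = ((81/247)z - 189/247)(-(988/9)z + 3952/9) + (0)
Last nonzero remainder: -(988/9)z + 3952/9. Dividing through by -988/9 gives the monic gcd z - 4.
Then lcm(f, g) = f·g / gcd(f, g); expanding and making the result monic gives the answer.

z^5 - 4z^4 + 8z^3 + 136z^2 - 384z - 1152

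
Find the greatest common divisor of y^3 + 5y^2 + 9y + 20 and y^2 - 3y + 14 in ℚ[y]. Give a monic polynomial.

1

Apply the Euclidean algorithm:
  y^3 + 5y^2 + 9y + 20 = (y + 8)(y^2 - 3y + 14) + (19y - 92)
  y^2 - 3y + 14 = ((1/19)y + 35/361)(19y - 92) + (8274/361)
  19y - 92 = ((6859/8274)y - 16606/4137)(8274/361) + (0)
The last nonzero remainder is the constant 8274/361, so the polynomials are coprime and gcd = 1.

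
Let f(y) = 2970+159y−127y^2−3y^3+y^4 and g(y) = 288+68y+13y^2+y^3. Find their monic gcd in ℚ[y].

Apply the Euclidean algorithm:
  y^4−3y^3−127y^2+159y+2970 = (y−16)(y^3+13y^2+68y+288) + (13y^2+959y+7578)
  y^3+13y^2+68y+288 = ((1/13)y−790/169)(13y^2+959y+7578) + ((670588/169)y+6035292/169)
  13y^2+959y+7578 = ((2197/670588)y+71149/335294)((670588/169)y+6035292/169) + (0)
Last nonzero remainder: (670588/169)y+6035292/169. Dividing through by 670588/169 gives the monic gcd y+9.

9+y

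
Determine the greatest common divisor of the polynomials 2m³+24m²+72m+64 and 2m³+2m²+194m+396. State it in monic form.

m+2

Apply the Euclidean algorithm:
  2m³+24m²+72m+64 = (2m³+2m²+194m+396) + (22m²-122m-332)
  2m³+2m²+194m+396 = ((1/11)m+72/121)(22m²-122m-332) + ((35910/121)m+71820/121)
  22m²-122m-332 = ((1331/17955)m-10043/17955)((35910/121)m+71820/121) + (0)
Last nonzero remainder: (35910/121)m+71820/121. Dividing through by 35910/121 gives the monic gcd m+2.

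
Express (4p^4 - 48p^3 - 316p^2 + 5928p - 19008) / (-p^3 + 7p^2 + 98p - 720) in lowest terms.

Apply the Euclidean algorithm:
  4p^4 - 48p^3 - 316p^2 + 5928p - 19008 = (-4p + 20)(-p^3 + 7p^2 + 98p - 720) + (-64p^2 + 1088p - 4608)
  -p^3 + 7p^2 + 98p - 720 = ((1/64)p + 5/32)(-64p^2 + 1088p - 4608) + (0)
Last nonzero remainder: -64p^2 + 1088p - 4608. Dividing through by -64 gives the monic gcd p^2 - 17p + 72.
Cancel p^2 - 17p + 72 from numerator and denominator to get the reduced form.

(-4p^2 - 20p + 264)/(p + 10)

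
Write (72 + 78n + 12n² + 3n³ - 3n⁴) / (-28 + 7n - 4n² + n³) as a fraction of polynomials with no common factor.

Repeated division with remainder:
  -3n⁴ + 3n³ + 12n² + 78n + 72 = (-3n - 9)(n³ - 4n² + 7n - 28) + (-3n² + 57n - 180)
  n³ - 4n² + 7n - 28 = (-(1/3)n - 5)(-3n² + 57n - 180) + (232n - 928)
  -3n² + 57n - 180 = (-(3/232)n + 45/232)(232n - 928) + (0)
Last nonzero remainder: 232n - 928. Dividing through by 232 gives the monic gcd n - 4.
Cancel n - 4 from numerator and denominator to get the reduced form.

(-18 - 24n - 9n² - 3n³)/(7 + n²)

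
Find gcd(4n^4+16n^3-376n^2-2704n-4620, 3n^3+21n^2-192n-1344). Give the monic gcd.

Apply the Euclidean algorithm:
  4n^4+16n^3-376n^2-2704n-4620 = ((4/3)n-4)(3n^3+21n^2-192n-1344) + (-36n^2-1680n-9996)
  3n^3+21n^2-192n-1344 = (-(1/12)n+119/36)(-36n^2-1680n-9996) + ((13585/3)n+95095/3)
  -36n^2-1680n-9996 = (-(108/13585)n-4284/13585)((13585/3)n+95095/3) + (0)
Last nonzero remainder: (13585/3)n+95095/3. Dividing through by 13585/3 gives the monic gcd n+7.

n+7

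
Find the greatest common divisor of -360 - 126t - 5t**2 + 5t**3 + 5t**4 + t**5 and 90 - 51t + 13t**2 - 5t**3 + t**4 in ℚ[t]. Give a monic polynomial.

-30 + 7t - 2t**2 + t**3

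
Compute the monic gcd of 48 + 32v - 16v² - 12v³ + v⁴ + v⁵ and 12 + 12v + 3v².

Repeated division with remainder:
  v⁵ + v⁴ - 12v³ - 16v² + 32v + 48 = ((1/3)v³ - v² - (4/3)v + 4)(3v² + 12v + 12) + (0)
Last nonzero remainder: 3v² + 12v + 12. Dividing through by 3 gives the monic gcd v² + 4v + 4.

4 + 4v + v²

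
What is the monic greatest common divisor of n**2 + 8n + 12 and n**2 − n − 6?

n + 2

By polynomial division,
  n**2 + 8n + 12 = (n**2 − n − 6) + (9n + 18)
  n**2 − n − 6 = ((1/9)n − 1/3)(9n + 18) + (0)
Last nonzero remainder: 9n + 18. Dividing through by 9 gives the monic gcd n + 2.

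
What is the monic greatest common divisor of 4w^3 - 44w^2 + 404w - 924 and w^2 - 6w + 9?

w - 3

Apply the Euclidean algorithm:
  4w^3 - 44w^2 + 404w - 924 = (4w - 20)(w^2 - 6w + 9) + (248w - 744)
  w^2 - 6w + 9 = ((1/248)w - 3/248)(248w - 744) + (0)
Last nonzero remainder: 248w - 744. Dividing through by 248 gives the monic gcd w - 3.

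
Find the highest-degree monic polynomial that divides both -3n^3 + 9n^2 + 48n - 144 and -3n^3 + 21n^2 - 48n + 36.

Apply the Euclidean algorithm:
  -3n^3 + 9n^2 + 48n - 144 = (-3n^3 + 21n^2 - 48n + 36) + (-12n^2 + 96n - 180)
  -3n^3 + 21n^2 - 48n + 36 = ((1/4)n + 1/4)(-12n^2 + 96n - 180) + (-27n + 81)
  -12n^2 + 96n - 180 = ((4/9)n - 20/9)(-27n + 81) + (0)
Last nonzero remainder: -27n + 81. Dividing through by -27 gives the monic gcd n - 3.

n - 3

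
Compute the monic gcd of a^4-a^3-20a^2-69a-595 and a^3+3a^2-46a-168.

a-7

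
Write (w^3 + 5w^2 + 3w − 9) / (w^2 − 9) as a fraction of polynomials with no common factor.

(w^2 + 2w − 3)/(w − 3)

Repeated division with remainder:
  w^3 + 5w^2 + 3w − 9 = (w + 5)(w^2 − 9) + (12w + 36)
  w^2 − 9 = ((1/12)w − 1/4)(12w + 36) + (0)
Last nonzero remainder: 12w + 36. Dividing through by 12 gives the monic gcd w + 3.
Cancel w + 3 from numerator and denominator to get the reduced form.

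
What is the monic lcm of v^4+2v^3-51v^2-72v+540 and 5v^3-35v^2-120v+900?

By polynomial division,
  v^4+2v^3-51v^2-72v+540 = ((1/5)v+9/5)(5v^3-35v^2-120v+900) + (36v^2-36v-1080)
  5v^3-35v^2-120v+900 = ((5/36)v-5/6)(36v^2-36v-1080) + (0)
Last nonzero remainder: 36v^2-36v-1080. Dividing through by 36 gives the monic gcd v^2-v-30.
Then lcm(f, g) = f·g / gcd(f, g); expanding and making the result monic gives the answer.

v^5-4v^4-63v^3+234v^2+972v-3240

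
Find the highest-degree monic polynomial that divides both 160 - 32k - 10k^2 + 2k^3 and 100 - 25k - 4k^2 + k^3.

20 - 9k + k^2

Apply the Euclidean algorithm:
  2k^3 - 10k^2 - 32k + 160 = (2)(k^3 - 4k^2 - 25k + 100) + (-2k^2 + 18k - 40)
  k^3 - 4k^2 - 25k + 100 = (-(1/2)k - 5/2)(-2k^2 + 18k - 40) + (0)
Last nonzero remainder: -2k^2 + 18k - 40. Dividing through by -2 gives the monic gcd k^2 - 9k + 20.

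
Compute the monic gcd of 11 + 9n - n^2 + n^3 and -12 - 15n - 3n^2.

1 + n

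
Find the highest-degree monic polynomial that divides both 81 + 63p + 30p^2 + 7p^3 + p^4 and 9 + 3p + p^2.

9 + 3p + p^2

By polynomial division,
  p^4 + 7p^3 + 30p^2 + 63p + 81 = (p^2 + 4p + 9)(p^2 + 3p + 9) + (0)
The last nonzero remainder p^2 + 3p + 9 is already monic.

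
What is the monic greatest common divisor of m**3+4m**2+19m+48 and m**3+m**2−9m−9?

m+3

By polynomial division,
  m**3+4m**2+19m+48 = (m**3+m**2−9m−9) + (3m**2+28m+57)
  m**3+m**2−9m−9 = ((1/3)m−25/9)(3m**2+28m+57) + ((448/9)m+448/3)
  3m**2+28m+57 = ((27/448)m+171/448)((448/9)m+448/3) + (0)
Last nonzero remainder: (448/9)m+448/3. Dividing through by 448/9 gives the monic gcd m+3.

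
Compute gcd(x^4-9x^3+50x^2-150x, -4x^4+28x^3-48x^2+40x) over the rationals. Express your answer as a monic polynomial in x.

Euclidean algorithm in ℚ[x]:
  x^4-9x^3+50x^2-150x = (-1/4)(-4x^4+28x^3-48x^2+40x) + (-2x^3+38x^2-140x)
  -4x^4+28x^3-48x^2+40x = (2x+24)(-2x^3+38x^2-140x) + (-680x^2+3400x)
  -2x^3+38x^2-140x = ((1/340)x-7/170)(-680x^2+3400x) + (0)
Last nonzero remainder: -680x^2+3400x. Dividing through by -680 gives the monic gcd x^2-5x.

x^2-5x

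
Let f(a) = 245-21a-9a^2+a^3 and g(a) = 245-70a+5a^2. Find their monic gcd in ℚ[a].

49-14a+a^2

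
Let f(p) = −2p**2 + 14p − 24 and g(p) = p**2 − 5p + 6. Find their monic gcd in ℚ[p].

Repeated division with remainder:
  −2p**2 + 14p − 24 = (−2)(p**2 − 5p + 6) + (4p − 12)
  p**2 − 5p + 6 = ((1/4)p − 1/2)(4p − 12) + (0)
Last nonzero remainder: 4p − 12. Dividing through by 4 gives the monic gcd p − 3.

p − 3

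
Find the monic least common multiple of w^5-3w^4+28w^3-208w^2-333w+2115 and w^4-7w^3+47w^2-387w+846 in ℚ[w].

w^6-9w^5+46w^4-376w^3+915w^2+4113w-12690

By polynomial division,
  w^5-3w^4+28w^3-208w^2-333w+2115 = (w+4)(w^4-7w^3+47w^2-387w+846) + (9w^3-9w^2+369w-1269)
  w^4-7w^3+47w^2-387w+846 = ((1/9)w-2/3)(9w^3-9w^2+369w-1269) + (0)
Last nonzero remainder: 9w^3-9w^2+369w-1269. Dividing through by 9 gives the monic gcd w^3-w^2+41w-141.
Then lcm(f, g) = f·g / gcd(f, g); expanding and making the result monic gives the answer.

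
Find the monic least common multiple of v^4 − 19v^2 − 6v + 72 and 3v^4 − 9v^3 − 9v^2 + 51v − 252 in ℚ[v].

v^6 − 2v^5 − 12v^4 + 32v^3 − 49v^2 − 186v + 504

By polynomial division,
  v^4 − 19v^2 − 6v + 72 = (1/3)(3v^4 − 9v^3 − 9v^2 + 51v − 252) + (3v^3 − 16v^2 − 23v + 156)
  3v^4 − 9v^3 − 9v^2 + 51v − 252 = (v + 7/3)(3v^3 − 16v^2 − 23v + 156) + ((154/3)v^2 − (154/3)v − 616)
  3v^3 − 16v^2 − 23v + 156 = ((9/154)v − 39/154)((154/3)v^2 − (154/3)v − 616) + (0)
Last nonzero remainder: (154/3)v^2 − (154/3)v − 616. Dividing through by 154/3 gives the monic gcd v^2 − v − 12.
Then lcm(f, g) = f·g / gcd(f, g); expanding and making the result monic gives the answer.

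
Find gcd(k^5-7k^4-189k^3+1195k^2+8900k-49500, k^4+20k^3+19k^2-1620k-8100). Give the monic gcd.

k^2+19k+90

Apply the Euclidean algorithm:
  k^5-7k^4-189k^3+1195k^2+8900k-49500 = (k-27)(k^4+20k^3+19k^2-1620k-8100) + (332k^3+3328k^2-26740k-268200)
  k^4+20k^3+19k^2-1620k-8100 = ((1/332)k+207/6889)(332k^3+3328k^2-26740k-268200) + (-(3150/6889)k^2-(59850/6889)k-283500/6889)
  332k^3+3328k^2-26740k-268200 = (-(1143574/1575)k+2052922/315)(-(3150/6889)k^2-(59850/6889)k-283500/6889) + (0)
Last nonzero remainder: -(3150/6889)k^2-(59850/6889)k-283500/6889. Dividing through by -3150/6889 gives the monic gcd k^2+19k+90.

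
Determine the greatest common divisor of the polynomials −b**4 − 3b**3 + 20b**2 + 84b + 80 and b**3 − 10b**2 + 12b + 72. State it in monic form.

By polynomial division,
  −b**4 − 3b**3 + 20b**2 + 84b + 80 = (−b − 13)(b**3 − 10b**2 + 12b + 72) + (−98b**2 + 312b + 1016)
  b**3 − 10b**2 + 12b + 72 = (−(1/98)b + 167/2401)(−98b**2 + 312b + 1016) + ((1600/2401)b + 3200/2401)
  −98b**2 + 312b + 1016 = (−(117649/800)b + 304927/400)((1600/2401)b + 3200/2401) + (0)
Last nonzero remainder: (1600/2401)b + 3200/2401. Dividing through by 1600/2401 gives the monic gcd b + 2.

b + 2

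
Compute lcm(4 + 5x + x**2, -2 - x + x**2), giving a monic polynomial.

Apply the Euclidean algorithm:
  x**2 + 5x + 4 = (x**2 - x - 2) + (6x + 6)
  x**2 - x - 2 = ((1/6)x - 1/3)(6x + 6) + (0)
Last nonzero remainder: 6x + 6. Dividing through by 6 gives the monic gcd x + 1.
Then lcm(f, g) = f·g / gcd(f, g); expanding and making the result monic gives the answer.

-8 - 6x + 3x**2 + x**3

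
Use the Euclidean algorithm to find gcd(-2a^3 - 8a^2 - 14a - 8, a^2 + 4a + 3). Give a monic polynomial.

By polynomial division,
  -2a^3 - 8a^2 - 14a - 8 = (-2a)(a^2 + 4a + 3) + (-8a - 8)
  a^2 + 4a + 3 = (-(1/8)a - 3/8)(-8a - 8) + (0)
Last nonzero remainder: -8a - 8. Dividing through by -8 gives the monic gcd a + 1.

a + 1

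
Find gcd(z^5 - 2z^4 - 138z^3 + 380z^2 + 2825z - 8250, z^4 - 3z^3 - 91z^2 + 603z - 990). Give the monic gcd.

z^3 + 3z^2 - 73z + 165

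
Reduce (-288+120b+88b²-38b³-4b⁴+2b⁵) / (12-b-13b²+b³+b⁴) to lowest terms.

(24-8b-6b²+2b³)/(-1+b²)

Repeated division with remainder:
  2b⁵-4b⁴-38b³+88b²+120b-288 = (2b-6)(b⁴+b³-13b²-b+12) + (-6b³+12b²+90b-216)
  b⁴+b³-13b²-b+12 = (-(1/6)b-1/2)(-6b³+12b²+90b-216) + (8b²+8b-96)
  -6b³+12b²+90b-216 = (-(3/4)b+9/4)(8b²+8b-96) + (0)
Last nonzero remainder: 8b²+8b-96. Dividing through by 8 gives the monic gcd b²+b-12.
Cancel b²+b-12 from numerator and denominator to get the reduced form.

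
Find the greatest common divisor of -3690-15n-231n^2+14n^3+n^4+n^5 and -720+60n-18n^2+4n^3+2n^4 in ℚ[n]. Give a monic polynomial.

15+n^2

Apply the Euclidean algorithm:
  n^5+n^4+14n^3-231n^2-15n-3690 = ((1/2)n-1/2)(2n^4+4n^3-18n^2+60n-720) + (25n^3-270n^2+375n-4050)
  2n^4+4n^3-18n^2+60n-720 = ((2/25)n+128/125)(25n^3-270n^2+375n-4050) + ((5712/25)n^2+17136/5)
  25n^3-270n^2+375n-4050 = ((625/5712)n-1125/952)((5712/25)n^2+17136/5) + (0)
Last nonzero remainder: (5712/25)n^2+17136/5. Dividing through by 5712/25 gives the monic gcd n^2+15.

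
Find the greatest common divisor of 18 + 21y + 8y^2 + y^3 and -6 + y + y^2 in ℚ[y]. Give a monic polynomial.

Euclidean algorithm in ℚ[y]:
  y^3 + 8y^2 + 21y + 18 = (y + 7)(y^2 + y - 6) + (20y + 60)
  y^2 + y - 6 = ((1/20)y - 1/10)(20y + 60) + (0)
Last nonzero remainder: 20y + 60. Dividing through by 20 gives the monic gcd y + 3.

3 + y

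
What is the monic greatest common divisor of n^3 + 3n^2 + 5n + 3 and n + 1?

n + 1

Repeated division with remainder:
  n^3 + 3n^2 + 5n + 3 = (n^2 + 2n + 3)(n + 1) + (0)
The last nonzero remainder n + 1 is already monic.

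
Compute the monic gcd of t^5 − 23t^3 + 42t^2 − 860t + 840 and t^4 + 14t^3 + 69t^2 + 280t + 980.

Apply the Euclidean algorithm:
  t^5 − 23t^3 + 42t^2 − 860t + 840 = (t − 14)(t^4 + 14t^3 + 69t^2 + 280t + 980) + (104t^3 + 728t^2 + 2080t + 14560)
  t^4 + 14t^3 + 69t^2 + 280t + 980 = ((1/104)t + 7/104)(104t^3 + 728t^2 + 2080t + 14560) + (0)
Last nonzero remainder: 104t^3 + 728t^2 + 2080t + 14560. Dividing through by 104 gives the monic gcd t^3 + 7t^2 + 20t + 140.

t^3 + 7t^2 + 20t + 140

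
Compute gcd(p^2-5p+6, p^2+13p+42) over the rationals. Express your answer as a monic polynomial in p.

Repeated division with remainder:
  p^2-5p+6 = (p^2+13p+42) + (-18p-36)
  p^2+13p+42 = (-(1/18)p-11/18)(-18p-36) + (20)
  -18p-36 = (-(9/10)p-9/5)(20) + (0)
The last nonzero remainder is the constant 20, so the polynomials are coprime and gcd = 1.

1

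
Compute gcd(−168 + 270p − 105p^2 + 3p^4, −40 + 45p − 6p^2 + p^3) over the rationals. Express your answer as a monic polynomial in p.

−1 + p

Euclidean algorithm in ℚ[p]:
  3p^4 − 105p^2 + 270p − 168 = (3p + 18)(p^3 − 6p^2 + 45p − 40) + (−132p^2 − 420p + 552)
  p^3 − 6p^2 + 45p − 40 = (−(1/132)p + 101/1452)(−132p^2 − 420p + 552) + ((9486/121)p − 9486/121)
  −132p^2 − 420p + 552 = (−(2662/1581)p − 11132/1581)((9486/121)p − 9486/121) + (0)
Last nonzero remainder: (9486/121)p − 9486/121. Dividing through by 9486/121 gives the monic gcd p − 1.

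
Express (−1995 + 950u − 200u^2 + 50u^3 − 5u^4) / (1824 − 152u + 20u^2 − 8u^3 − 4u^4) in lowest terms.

Apply the Euclidean algorithm:
  −5u^4 + 50u^3 − 200u^2 + 950u − 1995 = (5/4)(−4u^4 − 8u^3 + 20u^2 − 152u + 1824) + (60u^3 − 225u^2 + 1140u − 4275)
  −4u^4 − 8u^3 + 20u^2 − 152u + 1824 = (−(1/15)u − 23/60)(60u^3 − 225u^2 + 1140u − 4275) + ((39/4)u^2 + 741/4)
  60u^3 − 225u^2 + 1140u − 4275 = ((80/13)u − 300/13)((39/4)u^2 + 741/4) + (0)
Last nonzero remainder: (39/4)u^2 + 741/4. Dividing through by 39/4 gives the monic gcd u^2 + 19.
Cancel u^2 + 19 from numerator and denominator to get the reduced form.

(105 − 50u + 5u^2)/(−96 + 8u + 4u^2)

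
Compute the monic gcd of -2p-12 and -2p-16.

1

By polynomial division,
  -2p-12 = (-2p-16) + (4)
  -2p-16 = (-(1/2)p-4)(4) + (0)
The last nonzero remainder is the constant 4, so the polynomials are coprime and gcd = 1.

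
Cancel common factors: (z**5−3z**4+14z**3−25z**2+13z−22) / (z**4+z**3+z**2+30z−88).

(z**2+1)/(z+4)

By polynomial division,
  z**5−3z**4+14z**3−25z**2+13z−22 = (z−4)(z**4+z**3+z**2+30z−88) + (17z**3−51z**2+221z−374)
  z**4+z**3+z**2+30z−88 = ((1/17)z+4/17)(17z**3−51z**2+221z−374) + (0)
Last nonzero remainder: 17z**3−51z**2+221z−374. Dividing through by 17 gives the monic gcd z**3−3z**2+13z−22.
Cancel z**3−3z**2+13z−22 from numerator and denominator to get the reduced form.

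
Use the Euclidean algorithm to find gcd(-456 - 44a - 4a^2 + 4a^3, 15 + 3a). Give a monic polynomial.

1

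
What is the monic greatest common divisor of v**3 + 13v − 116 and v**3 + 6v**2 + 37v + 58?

v**2 + 4v + 29

By polynomial division,
  v**3 + 13v − 116 = (v**3 + 6v**2 + 37v + 58) + (−6v**2 − 24v − 174)
  v**3 + 6v**2 + 37v + 58 = (−(1/6)v − 1/3)(−6v**2 − 24v − 174) + (0)
Last nonzero remainder: −6v**2 − 24v − 174. Dividing through by −6 gives the monic gcd v**2 + 4v + 29.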